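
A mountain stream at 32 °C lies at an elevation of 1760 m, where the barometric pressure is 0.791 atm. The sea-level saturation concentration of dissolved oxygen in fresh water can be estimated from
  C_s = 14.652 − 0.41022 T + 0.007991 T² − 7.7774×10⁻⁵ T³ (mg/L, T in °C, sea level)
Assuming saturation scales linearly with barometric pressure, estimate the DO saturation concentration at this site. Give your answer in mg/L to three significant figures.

C_s ≈ 5.66 mg/L

At sea level: C_s = 14.652 − 0.41022×32 + 0.007991×32² − 7.7774×10⁻⁵×32³ = 7.159 mg/L.
Pressure correction: C_s' = 7.159 × 0.791 = 5.663 mg/L.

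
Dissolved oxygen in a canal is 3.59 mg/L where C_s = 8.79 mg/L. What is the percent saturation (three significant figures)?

% saturation = C/C_s × 100 = 3.59/8.79 × 100 = 40.8 %.

40.8 % saturation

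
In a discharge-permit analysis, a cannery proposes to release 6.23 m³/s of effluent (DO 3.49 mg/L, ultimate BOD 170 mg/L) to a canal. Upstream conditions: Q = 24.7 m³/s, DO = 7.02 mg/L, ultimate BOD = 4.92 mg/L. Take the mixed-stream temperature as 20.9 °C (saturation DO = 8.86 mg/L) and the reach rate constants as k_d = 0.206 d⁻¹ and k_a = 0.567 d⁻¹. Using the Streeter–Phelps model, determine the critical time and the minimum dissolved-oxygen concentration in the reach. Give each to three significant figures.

t_c ≈ 2.46 d; minimum DO ≈ 0.505 mg/L

Mixed DO = (24.7×7.02 + 6.23×3.49)/(24.7+6.23) = 195.1/30.93 = 6.309 mg/L.
Mixed L₀ = (24.7×4.92 + 6.23×170)/(30.93) = 1181/30.93 = 38.17 mg/L.
Initial deficit D₀ = C_s − DO₀ = 8.86 − 6.309 = 2.551 mg/L.
t_c = (1/0.3610) ln[(0.567/0.206)(1 − 2.551×0.3610/(0.206×38.17))] = 2.770 × ln(2.430) = 2.460 d.
D_c = (0.206/0.567) × 38.17 × e^(−0.206×2.460) = 0.3633 × 38.17 × 0.6025 = 8.355 mg/L.
Minimum DO = 8.86 − 8.355 = 0.5046 mg/L.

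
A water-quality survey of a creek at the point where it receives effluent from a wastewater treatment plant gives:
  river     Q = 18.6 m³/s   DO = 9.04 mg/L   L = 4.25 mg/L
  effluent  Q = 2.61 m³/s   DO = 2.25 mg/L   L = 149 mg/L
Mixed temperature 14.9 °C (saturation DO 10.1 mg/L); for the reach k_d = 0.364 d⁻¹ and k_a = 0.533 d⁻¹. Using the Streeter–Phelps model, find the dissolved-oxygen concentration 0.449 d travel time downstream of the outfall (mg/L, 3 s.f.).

DO ≈ 5.66 mg/L

Mixed DO = (18.6×9.04 + 2.61×2.25)/(18.6+2.61) = 174.0/21.21 = 8.204 mg/L.
Mixed L₀ = (18.6×4.25 + 2.61×149)/(21.21) = 467.9/21.21 = 22.06 mg/L.
Initial deficit D₀ = C_s − DO₀ = 10.1 − 8.204 = 1.896 mg/L.
D(0.449) = [0.364×22.06/(0.533−0.364)](e^(−0.364×0.449) − e^(−0.533×0.449)) + 1.896 e^(−0.533×0.449)
= 47.52 × (0.8492 − 0.7872) + 1.896 × 0.7872 = 4.441 mg/L.
DO = 10.1 − 4.441 = 5.659 mg/L.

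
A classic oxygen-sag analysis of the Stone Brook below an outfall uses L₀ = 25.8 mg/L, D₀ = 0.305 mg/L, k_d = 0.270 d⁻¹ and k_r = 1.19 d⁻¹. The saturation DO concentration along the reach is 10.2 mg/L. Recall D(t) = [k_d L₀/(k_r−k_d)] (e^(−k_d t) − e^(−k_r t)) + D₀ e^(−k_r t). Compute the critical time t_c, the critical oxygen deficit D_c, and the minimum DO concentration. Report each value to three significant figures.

With k_r/k_d = 4.407 and 1 − D₀(k_r−k_d)/(k_d L₀) = 0.9597,
t_c = ln(4.407 × 0.9597) / (1.19 − 0.270) = ln(4.230) / 0.9200 = 1.442/0.9200 = 1.568 d.
D_c = (k_d/k_r) L₀ e^(−k_d t_c) = (0.270/1.19) × 25.8 × e^(−0.270×1.568) = 0.2269 × 25.8 × 0.6549 = 3.834 mg/L.
Minimum DO = C_s − D_c = 10.2 − 3.834 = 6.366 mg/L.

t_c ≈ 1.57 d; D_c ≈ 3.83 mg/L; min DO ≈ 6.37 mg/L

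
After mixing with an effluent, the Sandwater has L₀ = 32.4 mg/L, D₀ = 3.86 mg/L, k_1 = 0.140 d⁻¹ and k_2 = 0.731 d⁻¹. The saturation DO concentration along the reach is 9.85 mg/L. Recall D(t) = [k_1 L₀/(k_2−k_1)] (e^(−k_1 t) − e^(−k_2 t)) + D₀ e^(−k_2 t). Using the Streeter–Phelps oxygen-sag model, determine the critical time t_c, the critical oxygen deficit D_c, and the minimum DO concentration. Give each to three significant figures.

At the critical point dD/dt = 0, so k_1 L₀ e^(−k_1 t) = k_2 D. Substituting D(t) from the Streeter–Phelps equation and solving for t gives
t_c = ln[(k_2/k_1)(1 − D₀(k_2−k_1)/(k_1 L₀))] / (k_2−k_1).
Here k_2−k_1 = 0.5910 d⁻¹ and 1 − D₀(k_2−k_1)/(k_1 L₀) = 1 − 3.86×0.5910/(0.140×32.4) = 0.4971, so
t_c = ln(5.221 × 0.4971) / 0.5910 = 0.9538 / 0.5910 = 1.614 d.
D_c = (k_1/k_2) L₀ e^(−k_1 t_c) = (0.140/0.731) × 32.4 × e^(−0.140×1.614) = 0.1915 × 32.4 × 0.7978 = 4.950 mg/L.
Minimum DO = C_s − D_c = 9.85 − 4.950 = 4.900 mg/L.

t_c ≈ 1.61 d; D_c ≈ 4.95 mg/L; min DO ≈ 4.90 mg/L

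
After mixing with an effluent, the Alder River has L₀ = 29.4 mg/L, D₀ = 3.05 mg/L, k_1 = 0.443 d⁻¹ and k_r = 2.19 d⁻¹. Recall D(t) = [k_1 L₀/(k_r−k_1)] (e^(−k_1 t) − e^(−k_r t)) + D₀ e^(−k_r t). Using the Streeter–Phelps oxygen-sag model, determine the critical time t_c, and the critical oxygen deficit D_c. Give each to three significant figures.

At the critical point dD/dt = 0, so k_1 L₀ e^(−k_1 t) = k_r D. Substituting D(t) from the Streeter–Phelps equation and solving for t gives
t_c = ln[(k_r/k_1)(1 − D₀(k_r−k_1)/(k_1 L₀))] / (k_r−k_1).
Here k_r−k_1 = 1.747 d⁻¹ and 1 − D₀(k_r−k_1)/(k_1 L₀) = 1 − 3.05×1.747/(0.443×29.4) = 0.5909, so
t_c = ln(4.944 × 0.5909) / 1.747 = 1.072 / 1.747 = 0.6136 d.
L(t_c) = L₀ e^(−k_1 t_c) = 29.4 × 0.7620 = 22.40 mg/L, and at the critical point k_r D_c = k_1 L, so D_c = (0.443/2.19) × 22.40 = 4.532 mg/L.

t_c ≈ 0.614 d; D_c ≈ 4.53 mg/L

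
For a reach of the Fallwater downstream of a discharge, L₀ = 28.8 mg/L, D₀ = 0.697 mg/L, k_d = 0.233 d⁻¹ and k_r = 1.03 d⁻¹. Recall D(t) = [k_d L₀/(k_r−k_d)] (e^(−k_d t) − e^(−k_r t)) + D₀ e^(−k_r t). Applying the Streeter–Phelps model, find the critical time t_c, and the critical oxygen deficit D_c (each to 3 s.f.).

t_c ≈ 1.76 d; D_c ≈ 4.33 mg/L

t_c = [1/(k_r−k_d)] ln[(k_r/k_d)(1 − D₀(k_r−k_d)/(k_d L₀))]
= [1/(1.03−0.233)] ln[(1.03/0.233)(1 − 0.697×0.7970/(0.233×28.8))]
= (1/0.7970) ln[4.421 × 0.9172] = 1.255 × ln(4.055) = 1.255 × 1.400 = 1.756 d.
L(t_c) = L₀ e^(−k_d t_c) = 28.8 × 0.6642 = 19.13 mg/L, and at the critical point k_r D_c = k_d L, so D_c = (0.233/1.03) × 19.13 = 4.327 mg/L.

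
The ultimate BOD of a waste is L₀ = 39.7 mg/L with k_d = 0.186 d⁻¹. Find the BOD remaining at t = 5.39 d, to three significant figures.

L ≈ 14.6 mg/L

L_t = L₀ e^(−k_d t) = 39.7 × e^(−0.186×5.39) = 39.7 × 0.3669 = 14.57 mg/L.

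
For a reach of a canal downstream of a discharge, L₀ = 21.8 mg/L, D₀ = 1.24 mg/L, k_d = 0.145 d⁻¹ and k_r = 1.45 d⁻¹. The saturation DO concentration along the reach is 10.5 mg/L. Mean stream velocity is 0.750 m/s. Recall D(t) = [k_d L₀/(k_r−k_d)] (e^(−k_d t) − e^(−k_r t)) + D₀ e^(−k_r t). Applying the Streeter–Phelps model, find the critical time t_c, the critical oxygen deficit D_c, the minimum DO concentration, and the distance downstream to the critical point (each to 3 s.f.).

t_c ≈ 1.21 d; D_c ≈ 1.83 mg/L; min DO ≈ 8.67 mg/L; x_c ≈ 78.7 km

With k_r/k_d = 10.00 and 1 − D₀(k_r−k_d)/(k_d L₀) = 0.4881,
t_c = ln(10.00 × 0.4881) / (1.45 − 0.145) = ln(4.881) / 1.305 = 1.585/1.305 = 1.215 d.
L(t_c) = L₀ e^(−k_d t_c) = 21.8 × 0.8385 = 18.28 mg/L, and at the critical point k_r D_c = k_d L, so D_c = (0.145/1.45) × 18.28 = 1.828 mg/L.
Minimum DO = C_s − D_c = 10.5 − 1.828 = 8.672 mg/L.
x_c = v t_c = 0.750 m/s × 1.215 d × 86400 s/d = 78720 m ≈ 78.7 km.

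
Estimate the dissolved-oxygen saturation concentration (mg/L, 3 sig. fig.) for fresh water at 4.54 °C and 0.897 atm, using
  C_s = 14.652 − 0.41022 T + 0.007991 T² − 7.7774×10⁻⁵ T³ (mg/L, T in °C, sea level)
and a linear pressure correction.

C_s ≈ 11.6 mg/L

At sea level: C_s = 14.652 − 0.41022×4.54 + 0.007991×4.54² − 7.7774×10⁻⁵×4.54³ = 12.95 mg/L.
Pressure correction: C_s' = 12.95 × 0.897 = 11.61 mg/L.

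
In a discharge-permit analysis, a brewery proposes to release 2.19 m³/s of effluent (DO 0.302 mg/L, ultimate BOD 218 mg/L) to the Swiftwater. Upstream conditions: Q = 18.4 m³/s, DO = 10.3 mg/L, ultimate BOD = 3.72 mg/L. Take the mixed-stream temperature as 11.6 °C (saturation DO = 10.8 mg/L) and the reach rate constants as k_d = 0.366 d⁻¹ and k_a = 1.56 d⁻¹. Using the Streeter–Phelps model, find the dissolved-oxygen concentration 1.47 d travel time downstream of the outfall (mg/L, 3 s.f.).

DO ≈ 6.72 mg/L

Mixed DO = (18.4×10.3 + 2.19×0.302)/(18.4+2.19) = 190.2/20.59 = 9.237 mg/L.
Mixed L₀ = (18.4×3.72 + 2.19×218)/(20.59) = 545.9/20.59 = 26.51 mg/L.
Initial deficit D₀ = C_s − DO₀ = 10.8 − 9.237 = 1.563 mg/L.
D(1.47) = [0.366×26.51/(1.56−0.366)](e^(−0.366×1.47) − e^(−1.56×1.47)) + 1.563 e^(−1.56×1.47)
= 8.127 × (0.5839 − 0.1009) + 1.563 × 0.1009 = 4.083 mg/L.
DO = 10.8 − 4.083 = 6.717 mg/L.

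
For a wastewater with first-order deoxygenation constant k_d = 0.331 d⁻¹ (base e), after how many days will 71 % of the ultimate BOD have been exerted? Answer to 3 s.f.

y/L₀ = 1 − e^(−k_d t) = 0.71 ⇒ e^(−k_d t) = 0.290
t = −ln(0.290) / 0.331 = 1.238 / 0.331 = 3.740 d.

t ≈ 3.74 d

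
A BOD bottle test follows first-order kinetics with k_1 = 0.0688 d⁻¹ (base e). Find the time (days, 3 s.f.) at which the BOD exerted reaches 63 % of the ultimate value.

y/L₀ = 1 − e^(−k_1 t) = 0.63 ⇒ e^(−k_1 t) = 0.370
t = −ln(0.370) / 0.0688 = 0.9943 / 0.0688 = 14.45 d.

t ≈ 14.5 d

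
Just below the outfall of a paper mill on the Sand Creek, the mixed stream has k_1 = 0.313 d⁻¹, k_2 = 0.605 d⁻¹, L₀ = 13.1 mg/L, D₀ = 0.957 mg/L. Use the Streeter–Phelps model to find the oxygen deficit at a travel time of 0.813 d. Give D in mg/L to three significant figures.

k_1 L₀/(k_2−k_1) = 0.313×13.1/(0.605−0.313) = 4.100/0.2920 = 14.04 mg/L.
e^(−k_1 t) = e^(−0.313×0.8130) = 0.7753; e^(−k_2 t) = e^(−0.605×0.8130) = 0.6115.
D = 14.04 × (0.7753 − 0.6115) + 0.957 × 0.6115 = 2.301 + 0.5852 = 2.886 mg/L.

D ≈ 2.89 mg/L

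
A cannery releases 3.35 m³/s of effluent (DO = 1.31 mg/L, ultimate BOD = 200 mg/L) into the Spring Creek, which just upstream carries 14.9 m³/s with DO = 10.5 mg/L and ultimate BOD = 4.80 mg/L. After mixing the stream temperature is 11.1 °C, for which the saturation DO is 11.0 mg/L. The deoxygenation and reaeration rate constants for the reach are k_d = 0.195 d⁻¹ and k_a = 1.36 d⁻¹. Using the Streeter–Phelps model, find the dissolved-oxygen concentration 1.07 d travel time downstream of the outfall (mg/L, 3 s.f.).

DO ≈ 6.56 mg/L

Mixed DO = (14.9×10.5 + 3.35×1.31)/(14.9+3.35) = 160.8/18.25 = 8.813 mg/L.
Mixed L₀ = (14.9×4.80 + 3.35×200)/(18.25) = 741.5/18.25 = 40.63 mg/L.
Initial deficit D₀ = C_s − DO₀ = 11.0 − 8.813 = 2.187 mg/L.
D(1.07) = [0.195×40.63/(1.36−0.195)](e^(−0.195×1.07) − e^(−1.36×1.07)) + 2.187 e^(−1.36×1.07)
= 6.801 × (0.8117 − 0.2334) + 2.187 × 0.2334 = 4.443 mg/L.
DO = 11.0 − 4.443 = 6.557 mg/L.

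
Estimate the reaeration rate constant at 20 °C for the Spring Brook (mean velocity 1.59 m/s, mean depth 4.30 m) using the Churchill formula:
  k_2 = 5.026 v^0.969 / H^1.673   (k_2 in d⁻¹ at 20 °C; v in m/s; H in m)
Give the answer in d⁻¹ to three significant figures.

k_2 = 5.026 × 1.59^0.969 / 4.30^1.673 = 5.026 × 1.567 / 11.48 = 0.6864 d⁻¹.

k_2 ≈ 0.686 d⁻¹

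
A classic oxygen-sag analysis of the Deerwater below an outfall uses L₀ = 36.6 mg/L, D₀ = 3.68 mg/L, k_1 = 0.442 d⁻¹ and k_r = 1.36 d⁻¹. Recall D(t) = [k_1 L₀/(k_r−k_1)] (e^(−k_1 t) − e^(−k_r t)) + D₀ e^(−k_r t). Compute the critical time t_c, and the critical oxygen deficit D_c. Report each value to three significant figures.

With k_r/k_1 = 3.077 and 1 − D₀(k_r−k_1)/(k_1 L₀) = 0.7912,
t_c = ln(3.077 × 0.7912) / (1.36 − 0.442) = ln(2.434) / 0.9180 = 0.8897/0.9180 = 0.9692 d.
D_c = (k_1/k_r) L₀ e^(−k_1 t_c) = (0.442/1.36) × 36.6 × e^(−0.442×0.9692) = 0.3250 × 36.6 × 0.6516 = 7.750 mg/L.

t_c ≈ 0.969 d; D_c ≈ 7.75 mg/L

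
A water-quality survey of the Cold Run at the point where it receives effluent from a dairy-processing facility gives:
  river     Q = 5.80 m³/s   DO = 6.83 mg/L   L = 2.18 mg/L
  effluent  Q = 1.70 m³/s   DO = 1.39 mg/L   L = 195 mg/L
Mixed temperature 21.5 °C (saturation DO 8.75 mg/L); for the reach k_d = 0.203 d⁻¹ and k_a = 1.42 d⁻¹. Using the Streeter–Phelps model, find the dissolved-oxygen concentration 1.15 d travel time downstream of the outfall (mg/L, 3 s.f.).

DO ≈ 3.57 mg/L

Mixed DO = (5.80×6.83 + 1.70×1.39)/(5.80+1.70) = 41.98/7.500 = 5.597 mg/L.
Mixed L₀ = (5.80×2.18 + 1.70×195)/(7.500) = 344.1/7.500 = 45.89 mg/L.
Initial deficit D₀ = C_s − DO₀ = 8.75 − 5.597 = 3.153 mg/L.
D(1.15) = [0.203×45.89/(1.42−0.203)](e^(−0.203×1.15) − e^(−1.42×1.15)) + 3.153 e^(−1.42×1.15)
= 7.654 × (0.7918 − 0.1953) + 3.153 × 0.1953 = 5.181 mg/L.
DO = 8.75 − 5.181 = 3.569 mg/L.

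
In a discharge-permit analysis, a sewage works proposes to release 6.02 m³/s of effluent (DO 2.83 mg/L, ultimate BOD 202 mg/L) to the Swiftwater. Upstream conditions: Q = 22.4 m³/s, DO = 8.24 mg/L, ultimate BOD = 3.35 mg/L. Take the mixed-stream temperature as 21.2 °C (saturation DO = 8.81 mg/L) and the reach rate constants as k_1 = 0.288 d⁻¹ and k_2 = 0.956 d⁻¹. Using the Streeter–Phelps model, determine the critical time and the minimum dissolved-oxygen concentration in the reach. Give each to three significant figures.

Mixed DO = (22.4×8.24 + 6.02×2.83)/(22.4+6.02) = 201.6/28.42 = 7.094 mg/L.
Mixed L₀ = (22.4×3.35 + 6.02×202)/(28.42) = 1291/28.42 = 45.43 mg/L.
Initial deficit D₀ = C_s − DO₀ = 8.81 − 7.094 = 1.716 mg/L.
t_c = (1/0.6680) ln[(0.956/0.288)(1 − 1.716×0.6680/(0.288×45.43))] = 1.497 × ln(3.029) = 1.659 d.
D_c = (0.288/0.956) × 45.43 × e^(−0.288×1.659) = 0.3013 × 45.43 × 0.6202 = 8.488 mg/L.
Minimum DO = 8.81 − 8.488 = 0.3225 mg/L.

t_c ≈ 1.66 d; minimum DO ≈ 0.322 mg/L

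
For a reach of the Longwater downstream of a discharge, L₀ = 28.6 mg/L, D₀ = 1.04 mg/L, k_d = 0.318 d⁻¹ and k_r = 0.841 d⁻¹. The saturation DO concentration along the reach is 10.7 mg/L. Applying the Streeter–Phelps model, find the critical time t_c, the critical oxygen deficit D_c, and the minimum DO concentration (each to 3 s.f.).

With k_r/k_d = 2.645 and 1 − D₀(k_r−k_d)/(k_d L₀) = 0.9402,
t_c = ln(2.645 × 0.9402) / (0.841 − 0.318) = ln(2.486) / 0.5230 = 0.9109/0.5230 = 1.742 d.
D_c = (k_d/k_r) L₀ e^(−k_d t_c) = (0.318/0.841) × 28.6 × e^(−0.318×1.742) = 0.3781 × 28.6 × 0.5747 = 6.215 mg/L.
Minimum DO = C_s − D_c = 10.7 − 6.215 = 4.485 mg/L.

t_c ≈ 1.74 d; D_c ≈ 6.22 mg/L; min DO ≈ 4.48 mg/L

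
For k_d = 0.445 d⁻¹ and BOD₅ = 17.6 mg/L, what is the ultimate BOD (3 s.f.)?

L₀ ≈ 19.7 mg/L

BOD₅ = L₀(1 − e^(−5k_d)) ⇒ L₀ = BOD₅ / (1 − e^(−5×0.445))
= 17.6 / (1 − 0.1081) = 17.6 / 0.8919 = 19.73 mg/L.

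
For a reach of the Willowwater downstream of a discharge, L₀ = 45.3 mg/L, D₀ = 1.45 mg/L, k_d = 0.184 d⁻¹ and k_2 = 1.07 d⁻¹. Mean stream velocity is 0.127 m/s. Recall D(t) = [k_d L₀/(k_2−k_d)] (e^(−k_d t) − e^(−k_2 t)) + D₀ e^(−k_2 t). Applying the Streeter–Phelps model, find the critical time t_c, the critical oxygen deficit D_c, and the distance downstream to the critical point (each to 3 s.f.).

t_c = [1/(k_2−k_d)] ln[(k_2/k_d)(1 − D₀(k_2−k_d)/(k_d L₀))]
= [1/(1.07−0.184)] ln[(1.07/0.184)(1 − 1.45×0.8860/(0.184×45.3))]
= (1/0.8860) ln[5.815 × 0.8459] = 1.129 × ln(4.919) = 1.129 × 1.593 = 1.798 d.
D_c = (k_d/k_2) L₀ e^(−k_d t_c) = (0.184/1.07) × 45.3 × e^(−0.184×1.798) = 0.1720 × 45.3 × 0.7183 = 5.596 mg/L.
x_c = v t_c = 0.127 m/s × 1.798 d × 86400 s/d = 19730 m ≈ 19.7 km.

t_c ≈ 1.80 d; D_c ≈ 5.60 mg/L; x_c ≈ 19.7 km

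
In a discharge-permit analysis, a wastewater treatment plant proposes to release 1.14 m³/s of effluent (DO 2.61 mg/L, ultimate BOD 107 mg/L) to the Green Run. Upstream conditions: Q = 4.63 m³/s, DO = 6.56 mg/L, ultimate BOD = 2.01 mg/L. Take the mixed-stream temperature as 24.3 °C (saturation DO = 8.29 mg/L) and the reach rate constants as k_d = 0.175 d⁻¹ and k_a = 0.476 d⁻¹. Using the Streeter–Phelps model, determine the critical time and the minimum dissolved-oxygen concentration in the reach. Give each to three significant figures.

Mixed DO = (4.63×6.56 + 1.14×2.61)/(4.63+1.14) = 33.35/5.770 = 5.780 mg/L.
Mixed L₀ = (4.63×2.01 + 1.14×107)/(5.770) = 131.3/5.770 = 22.75 mg/L.
Initial deficit D₀ = C_s − DO₀ = 8.29 − 5.780 = 2.510 mg/L.
t_c = (1/0.3010) ln[(0.476/0.175)(1 − 2.510×0.3010/(0.175×22.75))] = 3.322 × ln(2.204) = 2.625 d.
D_c = (0.175/0.476) × 22.75 × e^(−0.175×2.625) = 0.3676 × 22.75 × 0.6317 = 5.284 mg/L.
Minimum DO = 8.29 − 5.284 = 3.006 mg/L.

t_c ≈ 2.63 d; minimum DO ≈ 3.01 mg/L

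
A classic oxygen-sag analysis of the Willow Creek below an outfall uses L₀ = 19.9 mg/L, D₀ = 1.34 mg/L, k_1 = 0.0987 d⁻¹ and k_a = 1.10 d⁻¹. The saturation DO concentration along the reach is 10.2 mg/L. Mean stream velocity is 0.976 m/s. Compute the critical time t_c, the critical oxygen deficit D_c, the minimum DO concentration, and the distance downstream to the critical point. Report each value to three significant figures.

t_c ≈ 1.26 d; D_c ≈ 1.58 mg/L; min DO ≈ 8.62 mg/L; x_c ≈ 106 km

t_c = [1/(k_a−k_1)] ln[(k_a/k_1)(1 − D₀(k_a−k_1)/(k_1 L₀))]
= [1/(1.10−0.0987)] ln[(1.10/0.0987)(1 − 1.34×1.001/(0.0987×19.9))]
= (1/1.001) ln[11.14 × 0.3169] = 0.9987 × ln(3.532) = 0.9987 × 1.262 = 1.260 d.
L(t_c) = L₀ e^(−k_1 t_c) = 19.9 × 0.8831 = 17.57 mg/L, and at the critical point k_a D_c = k_1 L, so D_c = (0.0987/1.10) × 17.57 = 1.577 mg/L.
Minimum DO = C_s − D_c = 10.2 − 1.577 = 8.623 mg/L.
x_c = v t_c = 0.976 m/s × 1.260 d × 86400 s/d = 106300 m ≈ 106 km.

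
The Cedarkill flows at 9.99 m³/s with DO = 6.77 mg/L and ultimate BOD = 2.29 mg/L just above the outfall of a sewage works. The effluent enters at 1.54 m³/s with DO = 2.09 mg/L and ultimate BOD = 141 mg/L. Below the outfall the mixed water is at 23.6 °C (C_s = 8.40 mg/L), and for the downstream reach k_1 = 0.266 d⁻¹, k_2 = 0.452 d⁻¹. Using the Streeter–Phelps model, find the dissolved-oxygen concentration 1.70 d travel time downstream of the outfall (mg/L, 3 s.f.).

DO ≈ 2.22 mg/L

Mixed DO = (9.99×6.77 + 1.54×2.09)/(9.99+1.54) = 70.85/11.53 = 6.145 mg/L.
Mixed L₀ = (9.99×2.29 + 1.54×141)/(11.53) = 240.0/11.53 = 20.82 mg/L.
Initial deficit D₀ = C_s − DO₀ = 8.40 − 6.145 = 2.255 mg/L.
D(1.70) = [0.266×20.82/(0.452−0.266)](e^(−0.266×1.70) − e^(−0.452×1.70)) + 2.255 e^(−0.452×1.70)
= 29.77 × (0.6362 − 0.4638) + 2.255 × 0.4638 = 6.180 mg/L.
DO = 8.40 − 6.180 = 2.220 mg/L.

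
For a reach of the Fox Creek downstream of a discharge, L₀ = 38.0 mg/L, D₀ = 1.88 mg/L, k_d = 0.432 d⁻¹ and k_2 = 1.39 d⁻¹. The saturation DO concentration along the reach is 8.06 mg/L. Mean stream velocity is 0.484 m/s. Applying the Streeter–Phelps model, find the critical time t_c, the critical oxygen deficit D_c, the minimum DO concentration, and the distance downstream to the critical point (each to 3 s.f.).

t_c ≈ 1.10 d; D_c ≈ 7.35 mg/L; min DO ≈ 0.712 mg/L; x_c ≈ 45.9 km

With k_2/k_d = 3.218 and 1 − D₀(k_2−k_d)/(k_d L₀) = 0.8903,
t_c = ln(3.218 × 0.8903) / (1.39 − 0.432) = ln(2.865) / 0.9580 = 1.052/0.9580 = 1.099 d.
L(t_c) = L₀ e^(−k_d t_c) = 38.0 × 0.6221 = 23.64 mg/L, and at the critical point k_2 D_c = k_d L, so D_c = (0.432/1.39) × 23.64 = 7.348 mg/L.
Minimum DO = C_s − D_c = 8.06 − 7.348 = 0.7124 mg/L.
x_c = v t_c = 0.484 m/s × 1.099 d × 86400 s/d = 45940 m ≈ 45.9 km.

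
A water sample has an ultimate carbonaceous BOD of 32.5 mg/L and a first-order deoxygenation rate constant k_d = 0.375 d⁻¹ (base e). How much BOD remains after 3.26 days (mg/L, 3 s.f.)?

L ≈ 9.57 mg/L

L_t = L₀ e^(−k_d t) = 32.5 × e^(−0.375×3.26) = 32.5 × 0.2945 = 9.571 mg/L.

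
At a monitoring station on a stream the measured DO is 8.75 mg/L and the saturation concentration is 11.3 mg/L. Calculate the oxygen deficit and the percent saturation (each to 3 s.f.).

D = C_s − C = 11.3 − 8.75 = 2.55 mg/L.
% saturation = 8.75/11.3 × 100 = 77.4 %.

D ≈ 2.55 mg/L; 77.4 % saturation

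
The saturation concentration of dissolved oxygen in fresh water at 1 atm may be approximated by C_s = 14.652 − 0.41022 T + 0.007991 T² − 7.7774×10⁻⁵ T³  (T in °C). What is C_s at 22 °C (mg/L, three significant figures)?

C_s = 14.652 − 0.41022×22 + 0.007991×22² − 7.7774×10⁻⁵×22³ = 8.667 mg/L.

C_s ≈ 8.67 mg/L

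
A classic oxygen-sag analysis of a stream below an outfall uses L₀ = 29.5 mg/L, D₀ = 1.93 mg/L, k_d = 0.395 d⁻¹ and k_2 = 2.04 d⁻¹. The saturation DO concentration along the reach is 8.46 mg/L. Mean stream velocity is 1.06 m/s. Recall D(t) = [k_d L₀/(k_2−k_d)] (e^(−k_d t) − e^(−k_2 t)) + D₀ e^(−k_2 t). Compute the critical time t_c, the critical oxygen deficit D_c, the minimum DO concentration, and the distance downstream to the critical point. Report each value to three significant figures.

At the critical point dD/dt = 0, so k_d L₀ e^(−k_d t) = k_2 D. Substituting D(t) from the Streeter–Phelps equation and solving for t gives
t_c = ln[(k_2/k_d)(1 − D₀(k_2−k_d)/(k_d L₀))] / (k_2−k_d).
Here k_2−k_d = 1.645 d⁻¹ and 1 − D₀(k_2−k_d)/(k_d L₀) = 1 − 1.93×1.645/(0.395×29.5) = 0.7275, so
t_c = ln(5.165 × 0.7275) / 1.645 = 1.324 / 1.645 = 0.8047 d.
D_c = (k_d/k_2) L₀ e^(−k_d t_c) = (0.395/2.04) × 29.5 × e^(−0.395×0.8047) = 0.1936 × 29.5 × 0.7277 = 4.157 mg/L.
Minimum DO = C_s − D_c = 8.46 − 4.157 = 4.303 mg/L.
x_c = v t_c = 1.06 m/s × 0.8047 d × 86400 s/d = 73700 m ≈ 73.7 km.

t_c ≈ 0.805 d; D_c ≈ 4.16 mg/L; min DO ≈ 4.30 mg/L; x_c ≈ 73.7 km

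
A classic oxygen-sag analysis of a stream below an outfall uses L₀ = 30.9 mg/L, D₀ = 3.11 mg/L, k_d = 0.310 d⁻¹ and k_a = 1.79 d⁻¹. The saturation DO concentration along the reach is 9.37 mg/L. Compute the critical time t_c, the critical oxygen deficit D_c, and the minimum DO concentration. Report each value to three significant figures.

With k_a/k_d = 5.774 and 1 − D₀(k_a−k_d)/(k_d L₀) = 0.5195,
t_c = ln(5.774 × 0.5195) / (1.79 − 0.310) = ln(3.000) / 1.480 = 1.098/1.480 = 0.7422 d.
L(t_c) = L₀ e^(−k_d t_c) = 30.9 × 0.7945 = 24.55 mg/L, and at the critical point k_a D_c = k_d L, so D_c = (0.310/1.79) × 24.55 = 4.251 mg/L.
Minimum DO = C_s − D_c = 9.37 − 4.251 = 5.119 mg/L.

t_c ≈ 0.742 d; D_c ≈ 4.25 mg/L; min DO ≈ 5.12 mg/L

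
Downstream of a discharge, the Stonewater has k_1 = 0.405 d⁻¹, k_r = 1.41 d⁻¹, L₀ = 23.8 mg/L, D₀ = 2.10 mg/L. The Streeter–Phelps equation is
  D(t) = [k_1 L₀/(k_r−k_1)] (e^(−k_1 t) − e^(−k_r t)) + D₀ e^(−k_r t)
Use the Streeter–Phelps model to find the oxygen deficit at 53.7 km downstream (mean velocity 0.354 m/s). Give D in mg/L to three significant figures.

Travel time t = x/v = 53.7 km / (0.354 m/s) = 53700 m / 0.354 m/s = 151700 s = 1.756 d.
k_1 L₀/(k_r−k_1) = 0.405×23.8/(1.41−0.405) = 9.639/1.005 = 9.591 mg/L.
e^(−k_1 t) = e^(−0.405×1.756) = 0.4911; e^(−k_r t) = e^(−1.41×1.756) = 0.08411.
D = 9.591 × (0.4911 − 0.08411) + 2.10 × 0.08411 = 3.904 + 0.1766 = 4.080 mg/L.

D ≈ 4.08 mg/L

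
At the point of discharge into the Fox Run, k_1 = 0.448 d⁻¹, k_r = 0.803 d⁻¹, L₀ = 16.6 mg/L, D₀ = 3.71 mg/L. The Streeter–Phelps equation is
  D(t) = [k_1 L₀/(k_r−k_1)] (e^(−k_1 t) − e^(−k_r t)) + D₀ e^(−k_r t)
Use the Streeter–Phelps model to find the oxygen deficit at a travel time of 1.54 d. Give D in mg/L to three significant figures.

D ≈ 5.50 mg/L

k_1 L₀/(k_r−k_1) = 0.448×16.6/(0.803−0.448) = 7.437/0.3550 = 20.95 mg/L.
e^(−k_1 t) = e^(−0.448×1.540) = 0.5016; e^(−k_r t) = e^(−0.803×1.540) = 0.2904.
D = 20.95 × (0.5016 − 0.2904) + 3.71 × 0.2904 = 4.425 + 1.077 = 5.503 mg/L.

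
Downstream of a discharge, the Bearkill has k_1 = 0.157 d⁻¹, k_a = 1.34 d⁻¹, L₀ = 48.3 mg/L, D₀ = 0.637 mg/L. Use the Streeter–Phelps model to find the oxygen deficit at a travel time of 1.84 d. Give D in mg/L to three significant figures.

D ≈ 4.31 mg/L

k_1 L₀/(k_a−k_1) = 0.157×48.3/(1.34−0.157) = 7.583/1.183 = 6.410 mg/L.
e^(−k_1 t) = e^(−0.157×1.840) = 0.7491; e^(−k_a t) = e^(−1.34×1.840) = 0.08496.
D = 6.410 × (0.7491 − 0.08496) + 0.637 × 0.08496 = 4.257 + 0.05412 = 4.311 mg/L.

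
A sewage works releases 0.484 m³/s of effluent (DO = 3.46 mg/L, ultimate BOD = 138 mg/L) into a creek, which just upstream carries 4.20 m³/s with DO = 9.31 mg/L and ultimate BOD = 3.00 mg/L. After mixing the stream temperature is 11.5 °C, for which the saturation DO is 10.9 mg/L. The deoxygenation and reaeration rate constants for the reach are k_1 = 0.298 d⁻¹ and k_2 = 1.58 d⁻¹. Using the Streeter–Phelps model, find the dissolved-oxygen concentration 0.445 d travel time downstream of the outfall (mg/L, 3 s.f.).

DO ≈ 8.31 mg/L

Mixed DO = (4.20×9.31 + 0.484×3.46)/(4.20+0.484) = 40.78/4.684 = 8.706 mg/L.
Mixed L₀ = (4.20×3.00 + 0.484×138)/(4.684) = 79.39/4.684 = 16.95 mg/L.
Initial deficit D₀ = C_s − DO₀ = 10.9 − 8.706 = 2.194 mg/L.
D(0.445) = [0.298×16.95/(1.58−0.298)](e^(−0.298×0.445) − e^(−1.58×0.445)) + 2.194 e^(−1.58×0.445)
= 3.940 × (0.8758 − 0.4950) + 2.194 × 0.4950 = 2.587 mg/L.
DO = 10.9 − 2.587 = 8.313 mg/L.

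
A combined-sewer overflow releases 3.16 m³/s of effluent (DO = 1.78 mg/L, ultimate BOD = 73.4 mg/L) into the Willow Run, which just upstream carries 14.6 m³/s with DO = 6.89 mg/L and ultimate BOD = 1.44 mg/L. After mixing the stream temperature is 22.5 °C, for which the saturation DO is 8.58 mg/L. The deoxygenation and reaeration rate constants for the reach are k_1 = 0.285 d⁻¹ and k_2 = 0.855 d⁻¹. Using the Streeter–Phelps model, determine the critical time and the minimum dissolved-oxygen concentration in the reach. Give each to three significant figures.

t_c ≈ 1.13 d; minimum DO ≈ 5.14 mg/L

Mixed DO = (14.6×6.89 + 3.16×1.78)/(14.6+3.16) = 106.2/17.76 = 5.981 mg/L.
Mixed L₀ = (14.6×1.44 + 3.16×73.4)/(17.76) = 253.0/17.76 = 14.24 mg/L.
Initial deficit D₀ = C_s − DO₀ = 8.58 − 5.981 = 2.599 mg/L.
t_c = (1/0.5700) ln[(0.855/0.285)(1 − 2.599×0.5700/(0.285×14.24))] = 1.754 × ln(1.905) = 1.131 d.
D_c = (0.285/0.855) × 14.24 × e^(−0.285×1.131) = 0.3333 × 14.24 × 0.7245 = 3.440 mg/L.
Minimum DO = 8.58 − 3.440 = 5.140 mg/L.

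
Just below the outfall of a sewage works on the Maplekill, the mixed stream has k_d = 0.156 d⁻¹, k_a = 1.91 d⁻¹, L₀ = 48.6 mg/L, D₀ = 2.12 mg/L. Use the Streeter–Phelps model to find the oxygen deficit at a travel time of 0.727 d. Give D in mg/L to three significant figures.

k_d L₀/(k_a−k_d) = 0.156×48.6/(1.91−0.156) = 7.582/1.754 = 4.322 mg/L.
e^(−k_d t) = e^(−0.156×0.7270) = 0.8928; e^(−k_a t) = e^(−1.91×0.7270) = 0.2494.
D = 4.322 × (0.8928 − 0.2494) + 2.12 × 0.2494 = 2.781 + 0.5288 = 3.310 mg/L.

D ≈ 3.31 mg/L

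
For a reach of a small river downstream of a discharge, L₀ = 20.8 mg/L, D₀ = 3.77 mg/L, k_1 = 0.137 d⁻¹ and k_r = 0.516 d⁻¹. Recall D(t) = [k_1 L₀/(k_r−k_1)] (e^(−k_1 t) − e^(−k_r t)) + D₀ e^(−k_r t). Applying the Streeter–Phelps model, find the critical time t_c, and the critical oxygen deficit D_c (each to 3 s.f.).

t_c = [1/(k_r−k_1)] ln[(k_r/k_1)(1 − D₀(k_r−k_1)/(k_1 L₀))]
= [1/(0.516−0.137)] ln[(0.516/0.137)(1 − 3.77×0.3790/(0.137×20.8))]
= (1/0.3790) ln[3.766 × 0.4986] = 2.639 × ln(1.878) = 2.639 × 0.6301 = 1.663 d.
D_c = (k_1/k_r) L₀ e^(−k_1 t_c) = (0.137/0.516) × 20.8 × e^(−0.137×1.663) = 0.2655 × 20.8 × 0.7963 = 4.398 mg/L.

t_c ≈ 1.66 d; D_c ≈ 4.40 mg/L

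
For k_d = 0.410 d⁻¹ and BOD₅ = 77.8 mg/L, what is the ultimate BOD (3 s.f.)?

L₀ ≈ 89.3 mg/L

BOD₅ = L₀(1 − e^(−5k_d)) ⇒ L₀ = BOD₅ / (1 − e^(−5×0.410))
= 77.8 / (1 − 0.1287) = 77.8 / 0.8713 = 89.30 mg/L.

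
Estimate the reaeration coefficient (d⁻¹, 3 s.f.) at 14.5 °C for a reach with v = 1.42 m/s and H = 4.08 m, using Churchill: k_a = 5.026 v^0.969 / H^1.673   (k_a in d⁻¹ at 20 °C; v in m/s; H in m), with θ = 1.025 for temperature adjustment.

k_a ≈ 0.586 d⁻¹

k_a(20) = 5.026 × 1.42^0.969 / 4.08^1.673 = 5.026 × 1.405 / 10.51 = 0.6717 d⁻¹.
k_a(14.5) = 0.6717 × 1.025^(14.5−20) = 0.6717 × 0.8730 = 0.5864 d⁻¹.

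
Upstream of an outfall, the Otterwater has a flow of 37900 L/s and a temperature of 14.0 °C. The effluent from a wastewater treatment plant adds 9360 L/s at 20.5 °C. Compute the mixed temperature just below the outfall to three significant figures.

Flow-weighted mixing: C = (Q_r C_r + Q_w C_w)/(Q_r + Q_w)
= (37900×14.0 + 9360×20.5)/(37900 + 9360) = 722500/47260 = 15.29 °C.

15.3 °C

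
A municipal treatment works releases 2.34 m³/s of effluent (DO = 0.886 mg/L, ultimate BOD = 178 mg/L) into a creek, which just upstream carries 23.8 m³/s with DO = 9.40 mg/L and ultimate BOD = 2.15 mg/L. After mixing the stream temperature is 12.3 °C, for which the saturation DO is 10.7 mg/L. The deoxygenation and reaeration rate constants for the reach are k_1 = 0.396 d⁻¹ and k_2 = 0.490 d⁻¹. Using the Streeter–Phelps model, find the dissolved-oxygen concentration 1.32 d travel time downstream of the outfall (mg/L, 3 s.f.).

DO ≈ 4.41 mg/L

Mixed DO = (23.8×9.40 + 2.34×0.886)/(23.8+2.34) = 225.8/26.14 = 8.638 mg/L.
Mixed L₀ = (23.8×2.15 + 2.34×178)/(26.14) = 467.7/26.14 = 17.89 mg/L.
Initial deficit D₀ = C_s − DO₀ = 10.7 − 8.638 = 2.062 mg/L.
D(1.32) = [0.396×17.89/(0.490−0.396)](e^(−0.396×1.32) − e^(−0.490×1.32)) + 2.062 e^(−0.490×1.32)
= 75.37 × (0.5929 − 0.5237) + 2.062 × 0.5237 = 6.295 mg/L.
DO = 10.7 − 6.295 = 4.405 mg/L.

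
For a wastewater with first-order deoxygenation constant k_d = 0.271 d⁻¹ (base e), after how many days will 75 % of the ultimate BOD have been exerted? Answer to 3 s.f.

t ≈ 5.12 d

y/L₀ = 1 − e^(−k_d t) = 0.75 ⇒ e^(−k_d t) = 0.250
t = −ln(0.250) / 0.271 = 1.386 / 0.271 = 5.115 d.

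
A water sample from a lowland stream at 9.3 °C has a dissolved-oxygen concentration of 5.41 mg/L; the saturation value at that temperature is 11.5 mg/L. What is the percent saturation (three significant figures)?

47.0 % saturation

% saturation = C/C_s × 100 = 5.41/11.5 × 100 = 47.0 %.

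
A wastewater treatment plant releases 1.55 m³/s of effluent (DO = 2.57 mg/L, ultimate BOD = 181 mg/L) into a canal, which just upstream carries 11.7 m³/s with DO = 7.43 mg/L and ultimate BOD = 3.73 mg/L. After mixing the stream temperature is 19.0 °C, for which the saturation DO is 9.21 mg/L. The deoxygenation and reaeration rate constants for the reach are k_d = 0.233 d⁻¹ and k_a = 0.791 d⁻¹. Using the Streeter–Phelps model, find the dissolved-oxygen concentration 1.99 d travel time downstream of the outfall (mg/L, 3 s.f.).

Mixed DO = (11.7×7.43 + 1.55×2.57)/(11.7+1.55) = 90.91/13.25 = 6.861 mg/L.
Mixed L₀ = (11.7×3.73 + 1.55×181)/(13.25) = 324.2/13.25 = 24.47 mg/L.
Initial deficit D₀ = C_s − DO₀ = 9.21 − 6.861 = 2.349 mg/L.
D(1.99) = [0.233×24.47/(0.791−0.233)](e^(−0.233×1.99) − e^(−0.791×1.99)) + 2.349 e^(−0.791×1.99)
= 10.22 × (0.6290 − 0.2072) + 2.349 × 0.2072 = 4.796 mg/L.
DO = 9.21 − 4.796 = 4.414 mg/L.

DO ≈ 4.41 mg/L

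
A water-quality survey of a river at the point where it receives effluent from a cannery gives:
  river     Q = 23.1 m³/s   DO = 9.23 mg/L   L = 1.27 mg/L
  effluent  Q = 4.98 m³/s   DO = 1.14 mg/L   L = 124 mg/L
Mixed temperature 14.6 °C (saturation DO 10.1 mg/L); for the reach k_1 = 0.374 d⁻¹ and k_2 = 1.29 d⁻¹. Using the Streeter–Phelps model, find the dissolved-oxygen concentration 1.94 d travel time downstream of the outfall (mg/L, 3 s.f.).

DO ≈ 6.13 mg/L

Mixed DO = (23.1×9.23 + 4.98×1.14)/(23.1+4.98) = 218.9/28.08 = 7.795 mg/L.
Mixed L₀ = (23.1×1.27 + 4.98×124)/(28.08) = 646.9/28.08 = 23.04 mg/L.
Initial deficit D₀ = C_s − DO₀ = 10.1 − 7.795 = 2.305 mg/L.
D(1.94) = [0.374×23.04/(1.29−0.374)](e^(−0.374×1.94) − e^(−1.29×1.94)) + 2.305 e^(−1.29×1.94)
= 9.406 × (0.4841 − 0.08187) + 2.305 × 0.08187 = 3.971 mg/L.
DO = 10.1 − 3.971 = 6.129 mg/L.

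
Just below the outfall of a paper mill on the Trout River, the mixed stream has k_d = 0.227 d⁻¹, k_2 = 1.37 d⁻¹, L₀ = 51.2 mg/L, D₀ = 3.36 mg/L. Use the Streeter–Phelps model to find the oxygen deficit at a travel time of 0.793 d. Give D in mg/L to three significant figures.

k_d L₀/(k_2−k_d) = 0.227×51.2/(1.37−0.227) = 11.62/1.143 = 10.17 mg/L.
e^(−k_d t) = e^(−0.227×0.7930) = 0.8353; e^(−k_2 t) = e^(−1.37×0.7930) = 0.3374.
D = 10.17 × (0.8353 − 0.3374) + 3.36 × 0.3374 = 5.062 + 1.134 = 6.196 mg/L.

D ≈ 6.20 mg/L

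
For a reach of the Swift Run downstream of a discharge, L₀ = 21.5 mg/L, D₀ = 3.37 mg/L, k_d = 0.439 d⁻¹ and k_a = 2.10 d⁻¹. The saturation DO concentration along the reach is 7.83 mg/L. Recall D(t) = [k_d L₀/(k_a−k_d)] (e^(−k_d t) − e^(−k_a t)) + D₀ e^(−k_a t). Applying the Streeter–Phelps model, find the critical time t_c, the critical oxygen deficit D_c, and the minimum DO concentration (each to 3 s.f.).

t_c ≈ 0.401 d; D_c ≈ 3.77 mg/L; min DO ≈ 4.06 mg/L

At the critical point dD/dt = 0, so k_d L₀ e^(−k_d t) = k_a D. Substituting D(t) from the Streeter–Phelps equation and solving for t gives
t_c = ln[(k_a/k_d)(1 − D₀(k_a−k_d)/(k_d L₀))] / (k_a−k_d).
Here k_a−k_d = 1.661 d⁻¹ and 1 − D₀(k_a−k_d)/(k_d L₀) = 1 − 3.37×1.661/(0.439×21.5) = 0.4069, so
t_c = ln(4.784 × 0.4069) / 1.661 = 0.6661 / 1.661 = 0.4010 d.
L(t_c) = L₀ e^(−k_d t_c) = 21.5 × 0.8386 = 18.03 mg/L, and at the critical point k_a D_c = k_d L, so D_c = (0.439/2.10) × 18.03 = 3.769 mg/L.
Minimum DO = C_s − D_c = 7.83 − 3.769 = 4.061 mg/L.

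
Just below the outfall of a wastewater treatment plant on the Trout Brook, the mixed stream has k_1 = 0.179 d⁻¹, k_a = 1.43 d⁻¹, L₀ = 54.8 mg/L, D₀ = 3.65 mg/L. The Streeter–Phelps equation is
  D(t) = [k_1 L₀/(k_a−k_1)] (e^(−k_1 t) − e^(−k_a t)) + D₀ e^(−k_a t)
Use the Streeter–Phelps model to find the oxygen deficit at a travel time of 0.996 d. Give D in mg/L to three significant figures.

D ≈ 5.55 mg/L

k_1 L₀/(k_a−k_1) = 0.179×54.8/(1.43−0.179) = 9.809/1.251 = 7.841 mg/L.
e^(−k_1 t) = e^(−0.179×0.9960) = 0.8367; e^(−k_a t) = e^(−1.43×0.9960) = 0.2407.
D = 7.841 × (0.8367 − 0.2407) + 3.65 × 0.2407 = 4.673 + 0.8785 = 5.552 mg/L.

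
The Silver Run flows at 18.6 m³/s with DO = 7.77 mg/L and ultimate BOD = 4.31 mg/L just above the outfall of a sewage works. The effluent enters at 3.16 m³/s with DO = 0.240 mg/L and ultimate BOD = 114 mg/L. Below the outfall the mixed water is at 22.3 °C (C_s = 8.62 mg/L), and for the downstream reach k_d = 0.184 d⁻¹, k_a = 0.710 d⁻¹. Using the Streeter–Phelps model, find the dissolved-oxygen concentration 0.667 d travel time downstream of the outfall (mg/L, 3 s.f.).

DO ≈ 5.56 mg/L

Mixed DO = (18.6×7.77 + 3.16×0.240)/(18.6+3.16) = 145.3/21.76 = 6.676 mg/L.
Mixed L₀ = (18.6×4.31 + 3.16×114)/(21.76) = 440.4/21.76 = 20.24 mg/L.
Initial deficit D₀ = C_s − DO₀ = 8.62 − 6.676 = 1.944 mg/L.
D(0.667) = [0.184×20.24/(0.710−0.184)](e^(−0.184×0.667) − e^(−0.710×0.667)) + 1.944 e^(−0.710×0.667)
= 7.080 × (0.8845 − 0.6228) + 1.944 × 0.6228 = 3.063 mg/L.
DO = 8.62 − 3.063 = 5.557 mg/L.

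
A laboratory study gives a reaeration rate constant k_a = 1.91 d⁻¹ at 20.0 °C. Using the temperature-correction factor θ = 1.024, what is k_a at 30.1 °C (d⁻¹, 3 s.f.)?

k_a(T₂) = k_a(T₁) · θ^(T₂−T₁) = 1.91 × 1.024^(30.1−20.0)
= 1.91 × 1.024^10.1 = 1.91 × 1.271 = 2.427 d⁻¹.

k_a ≈ 2.43 d⁻¹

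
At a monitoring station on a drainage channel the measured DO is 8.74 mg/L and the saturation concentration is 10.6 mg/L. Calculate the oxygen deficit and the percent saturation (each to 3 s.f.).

D ≈ 1.86 mg/L; 82.5 % saturation

D = C_s − C = 10.6 − 8.74 = 1.86 mg/L.
% saturation = 8.74/10.6 × 100 = 82.5 %.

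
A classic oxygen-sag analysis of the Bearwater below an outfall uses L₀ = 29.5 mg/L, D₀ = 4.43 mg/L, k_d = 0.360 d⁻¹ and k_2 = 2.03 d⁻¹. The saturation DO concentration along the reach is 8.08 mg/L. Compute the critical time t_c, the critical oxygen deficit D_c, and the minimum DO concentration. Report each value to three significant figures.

t_c = [1/(k_2−k_d)] ln[(k_2/k_d)(1 − D₀(k_2−k_d)/(k_d L₀))]
= [1/(2.03−0.360)] ln[(2.03/0.360)(1 − 4.43×1.670/(0.360×29.5))]
= (1/1.670) ln[5.639 × 0.3034] = 0.5988 × ln(1.711) = 0.5988 × 0.5369 = 0.3215 d.
L(t_c) = L₀ e^(−k_d t_c) = 29.5 × 0.8907 = 26.28 mg/L, and at the critical point k_2 D_c = k_d L, so D_c = (0.360/2.03) × 26.28 = 4.660 mg/L.
Minimum DO = C_s − D_c = 8.08 − 4.660 = 3.420 mg/L.

t_c ≈ 0.322 d; D_c ≈ 4.66 mg/L; min DO ≈ 3.42 mg/L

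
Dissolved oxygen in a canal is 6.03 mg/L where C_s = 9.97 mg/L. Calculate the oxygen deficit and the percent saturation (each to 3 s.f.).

D ≈ 3.94 mg/L; 60.5 % saturation

D = C_s − C = 9.97 − 6.03 = 3.94 mg/L.
% saturation = 6.03/9.97 × 100 = 60.5 %.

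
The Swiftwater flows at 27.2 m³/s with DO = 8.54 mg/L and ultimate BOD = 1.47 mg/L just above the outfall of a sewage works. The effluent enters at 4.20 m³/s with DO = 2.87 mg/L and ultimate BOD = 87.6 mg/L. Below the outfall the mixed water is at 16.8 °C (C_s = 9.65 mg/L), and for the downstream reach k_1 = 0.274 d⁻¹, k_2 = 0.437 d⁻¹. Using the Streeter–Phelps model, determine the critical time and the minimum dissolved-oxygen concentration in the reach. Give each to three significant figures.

Mixed DO = (27.2×8.54 + 4.20×2.87)/(27.2+4.20) = 244.3/31.40 = 7.782 mg/L.
Mixed L₀ = (27.2×1.47 + 4.20×87.6)/(31.40) = 407.9/31.40 = 12.99 mg/L.
Initial deficit D₀ = C_s − DO₀ = 9.65 − 7.782 = 1.868 mg/L.
t_c = (1/0.1630) ln[(0.437/0.274)(1 − 1.868×0.1630/(0.274×12.99))] = 6.135 × ln(1.458) = 2.315 d.
D_c = (0.274/0.437) × 12.99 × e^(−0.274×2.315) = 0.6270 × 12.99 × 0.5303 = 4.319 mg/L.
Minimum DO = 9.65 − 4.319 = 5.331 mg/L.

t_c ≈ 2.32 d; minimum DO ≈ 5.33 mg/L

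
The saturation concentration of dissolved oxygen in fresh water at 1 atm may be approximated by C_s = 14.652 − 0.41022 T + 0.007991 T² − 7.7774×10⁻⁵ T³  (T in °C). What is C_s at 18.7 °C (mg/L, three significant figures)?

C_s ≈ 9.27 mg/L

C_s = 14.652 − 0.41022×18.7 + 0.007991×18.7² − 7.7774×10⁻⁵×18.7³ = 9.267 mg/L.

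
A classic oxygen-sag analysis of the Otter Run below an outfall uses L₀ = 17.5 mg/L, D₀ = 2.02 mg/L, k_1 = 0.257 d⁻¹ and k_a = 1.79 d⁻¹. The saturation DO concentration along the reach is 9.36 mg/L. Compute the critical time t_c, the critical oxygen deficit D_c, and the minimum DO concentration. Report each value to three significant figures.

At the critical point dD/dt = 0, so k_1 L₀ e^(−k_1 t) = k_a D. Substituting D(t) from the Streeter–Phelps equation and solving for t gives
t_c = ln[(k_a/k_1)(1 − D₀(k_a−k_1)/(k_1 L₀))] / (k_a−k_1).
Here k_a−k_1 = 1.533 d⁻¹ and 1 − D₀(k_a−k_1)/(k_1 L₀) = 1 − 2.02×1.533/(0.257×17.5) = 0.3115, so
t_c = ln(6.965 × 0.3115) / 1.533 = 0.7744 / 1.533 = 0.5052 d.
D_c = (k_1/k_a) L₀ e^(−k_1 t_c) = (0.257/1.79) × 17.5 × e^(−0.257×0.5052) = 0.1436 × 17.5 × 0.8782 = 2.207 mg/L.
Minimum DO = C_s − D_c = 9.36 − 2.207 = 7.153 mg/L.

t_c ≈ 0.505 d; D_c ≈ 2.21 mg/L; min DO ≈ 7.15 mg/L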